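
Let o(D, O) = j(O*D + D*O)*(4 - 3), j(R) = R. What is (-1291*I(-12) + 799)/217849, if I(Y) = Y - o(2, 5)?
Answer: 42111/217849 ≈ 0.19330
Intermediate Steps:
o(D, O) = 2*D*O (o(D, O) = (O*D + D*O)*(4 - 3) = (D*O + D*O)*1 = (2*D*O)*1 = 2*D*O)
I(Y) = -20 + Y (I(Y) = Y - 2*2*5 = Y - 1*20 = Y - 20 = -20 + Y)
(-1291*I(-12) + 799)/217849 = (-1291*(-20 - 12) + 799)/217849 = (-1291*(-32) + 799)*(1/217849) = (41312 + 799)*(1/217849) = 42111*(1/217849) = 42111/217849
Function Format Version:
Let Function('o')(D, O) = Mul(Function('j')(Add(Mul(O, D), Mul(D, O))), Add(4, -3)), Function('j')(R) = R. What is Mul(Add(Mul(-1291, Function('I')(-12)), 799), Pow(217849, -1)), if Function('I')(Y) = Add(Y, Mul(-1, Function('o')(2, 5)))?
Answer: Rational(42111, 217849) ≈ 0.19330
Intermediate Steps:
Function('o')(D, O) = Mul(2, D, O) (Function('o')(D, O) = Mul(Add(Mul(O, D), Mul(D, O)), Add(4, -3)) = Mul(Add(Mul(D, O), Mul(D, O)), 1) = Mul(Mul(2, D, O), 1) = Mul(2, D, O))
Function('I')(Y) = Add(-20, Y) (Function('I')(Y) = Add(Y, Mul(-1, Mul(2, 2, 5))) = Add(Y, Mul(-1, 20)) = Add(Y, -20) = Add(-20, Y))
Mul(Add(Mul(-1291, Function('I')(-12)), 799), Pow(217849, -1)) = Mul(Add(Mul(-1291, Add(-20, -12)), 799), Pow(217849, -1)) = Mul(Add(Mul(-1291, -32), 799), Rational(1, 217849)) = Mul(Add(41312, 799), Rational(1, 217849)) = Mul(42111, Rational(1, 217849)) = Rational(42111, 217849)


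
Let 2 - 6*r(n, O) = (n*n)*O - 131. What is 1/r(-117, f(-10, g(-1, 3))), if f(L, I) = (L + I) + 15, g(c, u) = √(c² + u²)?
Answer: -204936/1396321067 + 41067*√10/1396321067 ≈ -5.3763e-5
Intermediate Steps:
f(L, I) = 15 + I + L (f(L, I) = (I + L) + 15 = 15 + I + L)
r(n, O) = 133/6 - O*n²/6 (r(n, O) = ⅓ - ((n*n)*O - 131)/6 = ⅓ - (n²*O - 131)/6 = ⅓ - (O*n² - 131)/6 = ⅓ - (-131 + O*n²)/6 = ⅓ + (131/6 - O*n²/6) = 133/6 - O*n²/6)
1/r(-117, f(-10, g(-1, 3))) = 1/(133/6 - ⅙*(15 + √((-1)² + 3²) - 10)*(-117)²) = 1/(133/6 - ⅙*(15 + √(1 + 9) - 10)*13689) = 1/(133/6 - ⅙*(15 + √10 - 10)*13689) = 1/(133/6 - ⅙*(5 + √10)*13689) = 1/(133/6 + (-22815/2 - 4563*√10/2)) = 1/(-34156/3 - 4563*√10/2)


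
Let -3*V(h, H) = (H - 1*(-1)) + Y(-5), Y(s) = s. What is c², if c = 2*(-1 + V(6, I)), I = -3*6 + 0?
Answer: 1444/9 ≈ 160.44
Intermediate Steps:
I = -18 (I = -18 + 0 = -18)
V(h, H) = 4/3 - H/3 (V(h, H) = -((H - 1*(-1)) - 5)/3 = -((H + 1) - 5)/3 = -((1 + H) - 5)/3 = -(-4 + H)/3 = 4/3 - H/3)
c = 38/3 (c = 2*(-1 + (4/3 - ⅓*(-18))) = 2*(-1 + (4/3 + 6)) = 2*(-1 + 22/3) = 2*(19/3) = 38/3 ≈ 12.667)
c² = (38/3)² = 1444/9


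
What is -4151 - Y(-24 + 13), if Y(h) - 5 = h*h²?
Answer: -2825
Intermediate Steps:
Y(h) = 5 + h³ (Y(h) = 5 + h*h² = 5 + h³)
-4151 - Y(-24 + 13) = -4151 - (5 + (-24 + 13)³) = -4151 - (5 + (-11)³) = -4151 - (5 - 1331) = -4151 - 1*(-1326) = -4151 + 1326 = -2825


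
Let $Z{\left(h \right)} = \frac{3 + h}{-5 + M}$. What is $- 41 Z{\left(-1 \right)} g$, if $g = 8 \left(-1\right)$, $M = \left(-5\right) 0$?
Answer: $- \frac{656}{5} \approx -131.2$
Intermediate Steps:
$M = 0$
$Z{\left(h \right)} = - \frac{3}{5} - \frac{h}{5}$ ($Z{\left(h \right)} = \frac{3 + h}{-5 + 0} = \frac{3 + h}{-5} = \left(3 + h\right) \left(- \frac{1}{5}\right) = - \frac{3}{5} - \frac{h}{5}$)
$g = -8$
$- 41 Z{\left(-1 \right)} g = - 41 \left(- \frac{3}{5} - - \frac{1}{5}\right) \left(-8\right) = - 41 \left(- \frac{3}{5} + \frac{1}{5}\right) \left(-8\right) = \left(-41\right) \left(- \frac{2}{5}\right) \left(-8\right) = \frac{82}{5} \left(-8\right) = - \frac{656}{5}$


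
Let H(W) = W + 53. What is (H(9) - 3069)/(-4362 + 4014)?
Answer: 3007/348 ≈ 8.6408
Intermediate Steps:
H(W) = 53 + W
(H(9) - 3069)/(-4362 + 4014) = ((53 + 9) - 3069)/(-4362 + 4014) = (62 - 3069)/(-348) = -3007*(-1/348) = 3007/348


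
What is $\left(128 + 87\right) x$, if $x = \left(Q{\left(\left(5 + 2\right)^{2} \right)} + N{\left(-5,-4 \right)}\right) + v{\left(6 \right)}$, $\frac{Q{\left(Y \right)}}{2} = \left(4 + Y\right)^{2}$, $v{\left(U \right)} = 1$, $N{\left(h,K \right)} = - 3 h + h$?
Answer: $1210235$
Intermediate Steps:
$N{\left(h,K \right)} = - 2 h$
$Q{\left(Y \right)} = 2 \left(4 + Y\right)^{2}$
$x = 5629$ ($x = \left(2 \left(4 + \left(5 + 2\right)^{2}\right)^{2} - -10\right) + 1 = \left(2 \left(4 + 7^{2}\right)^{2} + 10\right) + 1 = \left(2 \left(4 + 49\right)^{2} + 10\right) + 1 = \left(2 \cdot 53^{2} + 10\right) + 1 = \left(2 \cdot 2809 + 10\right) + 1 = \left(5618 + 10\right) + 1 = 5628 + 1 = 5629$)
$\left(128 + 87\right) x = \left(128 + 87\right) 5629 = 215 \cdot 5629 = 1210235$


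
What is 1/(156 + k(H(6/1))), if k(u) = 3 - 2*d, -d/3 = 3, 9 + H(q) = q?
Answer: 1/177 ≈ 0.0056497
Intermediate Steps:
H(q) = -9 + q
d = -9 (d = -3*3 = -9)
k(u) = 21 (k(u) = 3 - 2*(-9) = 3 + 18 = 21)
1/(156 + k(H(6/1))) = 1/(156 + 21) = 1/177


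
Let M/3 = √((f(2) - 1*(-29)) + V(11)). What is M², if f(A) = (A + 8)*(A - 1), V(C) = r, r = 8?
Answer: 423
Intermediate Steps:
V(C) = 8
f(A) = (-1 + A)*(8 + A) (f(A) = (8 + A)*(-1 + A) = (-1 + A)*(8 + A))
M = 3*√47 (M = 3*√(((-8 + 2² + 7*2) - 1*(-29)) + 8) = 3*√(((-8 + 4 + 14) + 29) + 8) = 3*√((10 + 29) + 8) = 3*√(39 + 8) = 3*√47 ≈ 20.567)
M² = (3*√47)² = 423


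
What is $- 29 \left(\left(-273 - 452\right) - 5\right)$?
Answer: $21170$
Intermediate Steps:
$- 29 \left(\left(-273 - 452\right) - 5\right) = - 29 \left(-725 - 5\right) = \left(-29\right) \left(-730\right) = 21170$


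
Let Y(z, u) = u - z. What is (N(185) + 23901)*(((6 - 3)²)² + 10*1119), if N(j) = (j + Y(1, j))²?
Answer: 1804058802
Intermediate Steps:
N(j) = (-1 + 2*j)² (N(j) = (j + (j - 1*1))² = (j + (j - 1))² = (j + (-1 + j))² = (-1 + 2*j)²)
(N(185) + 23901)*(((6 - 3)²)² + 10*1119) = ((-1 + 2*185)² + 23901)*(((6 - 3)²)² + 10*1119) = ((-1 + 370)² + 23901)*((3²)² + 11190) = (369² + 23901)*(9² + 11190) = (136161 + 23901)*(81 + 11190) = 160062*11271 = 1804058802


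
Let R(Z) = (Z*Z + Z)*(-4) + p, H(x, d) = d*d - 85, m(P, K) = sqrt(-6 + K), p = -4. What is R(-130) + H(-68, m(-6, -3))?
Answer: -67178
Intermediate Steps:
H(x, d) = -85 + d**2 (H(x, d) = d**2 - 85 = -85 + d**2)
R(Z) = -4 - 4*Z - 4*Z**2 (R(Z) = (Z*Z + Z)*(-4) - 4 = (Z**2 + Z)*(-4) - 4 = (Z + Z**2)*(-4) - 4 = (-4*Z - 4*Z**2) - 4 = -4 - 4*Z - 4*Z**2)
R(-130) + H(-68, m(-6, -3)) = (-4 - 4*(-130) - 4*(-130)**2) + (-85 + (sqrt(-6 - 3))**2) = (-4 + 520 - 4*16900) + (-85 + (sqrt(-9))**2) = (-4 + 520 - 67600) + (-85 + (3*I)**2) = -67084 + (-85 - 9) = -67084 - 94 = -67178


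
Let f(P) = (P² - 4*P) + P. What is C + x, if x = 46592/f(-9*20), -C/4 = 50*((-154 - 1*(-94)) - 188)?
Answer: 408467648/8235 ≈ 49601.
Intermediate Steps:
f(P) = P² - 3*P
C = 49600 (C = -200*((-154 - 1*(-94)) - 188) = -200*((-154 + 94) - 188) = -200*(-60 - 188) = -200*(-248) = -4*(-12400) = 49600)
x = 11648/8235 (x = 46592/(((-9*20)*(-3 - 9*20))) = 46592/((-180*(-3 - 180))) = 46592/((-180*(-183))) = 46592/32940 = 46592*(1/32940) = 11648/8235 ≈ 1.4144)
C + x = 49600 + 11648/8235 = 408467648/8235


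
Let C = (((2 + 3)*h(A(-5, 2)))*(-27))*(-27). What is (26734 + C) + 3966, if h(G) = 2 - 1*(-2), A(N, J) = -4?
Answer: 45280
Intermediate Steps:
h(G) = 4 (h(G) = 2 + 2 = 4)
C = 14580 (C = (((2 + 3)*4)*(-27))*(-27) = ((5*4)*(-27))*(-27) = (20*(-27))*(-27) = -540*(-27) = 14580)
(26734 + C) + 3966 = (26734 + 14580) + 3966 = 41314 + 3966 = 45280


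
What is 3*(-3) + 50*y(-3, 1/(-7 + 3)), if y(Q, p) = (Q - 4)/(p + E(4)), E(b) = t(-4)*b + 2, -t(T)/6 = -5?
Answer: -5783/487 ≈ -11.875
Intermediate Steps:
t(T) = 30 (t(T) = -6*(-5) = 30)
E(b) = 2 + 30*b (E(b) = 30*b + 2 = 2 + 30*b)
y(Q, p) = (-4 + Q)/(122 + p) (y(Q, p) = (Q - 4)/(p + (2 + 30*4)) = (-4 + Q)/(p + (2 + 120)) = (-4 + Q)/(p + 122) = (-4 + Q)/(122 + p))
3*(-3) + 50*y(-3, 1/(-7 + 3)) = 3*(-3) + 50*((-4 - 3)/(122 + 1/(-7 + 3))) = -9 + 50*(-7/(122 + 1/(-4))) = -9 + 50*(-7/(122 - ¼)) = -9 + 50*(-7/(487/4)) = -9 + 50*((4/487)*(-7)) = -9 + 50*(-28/487) = -9 - 1400/487 = -5783/487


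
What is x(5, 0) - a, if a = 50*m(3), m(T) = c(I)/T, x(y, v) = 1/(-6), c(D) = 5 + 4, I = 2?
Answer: -901/6 ≈ -150.17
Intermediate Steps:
c(D) = 9
x(y, v) = -⅙ (x(y, v) = 1*(-⅙) = -⅙)
m(T) = 9/T
a = 150 (a = 50*(9/3) = 50*(9*(⅓)) = 50*3 = 150)
x(5, 0) - a = -⅙ - 1*150 = -⅙ - 150 = -901/6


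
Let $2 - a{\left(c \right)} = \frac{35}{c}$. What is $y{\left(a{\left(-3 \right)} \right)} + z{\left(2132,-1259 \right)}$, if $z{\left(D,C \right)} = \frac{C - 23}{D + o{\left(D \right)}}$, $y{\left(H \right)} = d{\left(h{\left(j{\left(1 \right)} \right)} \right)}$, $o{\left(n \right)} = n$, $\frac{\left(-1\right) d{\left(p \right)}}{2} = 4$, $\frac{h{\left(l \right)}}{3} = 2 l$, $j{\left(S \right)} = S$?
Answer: $- \frac{17697}{2132} \approx -8.3007$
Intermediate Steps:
$h{\left(l \right)} = 6 l$ ($h{\left(l \right)} = 3 \cdot 2 l = 6 l$)
$d{\left(p \right)} = -8$ ($d{\left(p \right)} = \left(-2\right) 4 = -8$)
$a{\left(c \right)} = 2 - \frac{35}{c}$
$y{\left(H \right)} = -8$
$z{\left(D,C \right)} = \frac{-23 + C}{2 D}$ ($z{\left(D,C \right)} = \frac{C - 23}{D + D} = \frac{-23 + C}{2 D}$)
$y{\left(a{\left(-3 \right)} \right)} + z{\left(2132,-1259 \right)} = -8 + \frac{-23 - 1259}{2 \cdot 2132} = -8 + \frac{1}{2} \cdot \frac{1}{2132} \left(-1282\right) = -8 - \frac{641}{2132} = - \frac{17697}{2132}$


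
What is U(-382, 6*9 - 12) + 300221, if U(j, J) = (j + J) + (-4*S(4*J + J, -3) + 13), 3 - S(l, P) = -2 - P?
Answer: 299886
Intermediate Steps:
S(l, P) = 5 + P (S(l, P) = 3 - (-2 - P) = 3 + (2 + P) = 5 + P)
U(j, J) = 5 + J + j (U(j, J) = (j + J) + (-4*(5 - 3) + 13) = (J + j) + (-4*2 + 13) = (J + j) + (-8 + 13) = (J + j) + 5 = 5 + J + j)
U(-382, 6*9 - 12) + 300221 = (5 + (6*9 - 12) - 382) + 300221 = (5 + (54 - 12) - 382) + 300221 = (5 + 42 - 382) + 300221 = -335 + 300221 = 299886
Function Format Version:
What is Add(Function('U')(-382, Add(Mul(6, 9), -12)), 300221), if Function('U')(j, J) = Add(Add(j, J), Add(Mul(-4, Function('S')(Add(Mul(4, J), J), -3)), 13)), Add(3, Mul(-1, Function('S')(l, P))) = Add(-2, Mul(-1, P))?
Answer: 299886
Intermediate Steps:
Function('S')(l, P) = Add(5, P) (Function('S')(l, P) = Add(3, Mul(-1, Add(-2, Mul(-1, P)))) = Add(3, Add(2, P)) = Add(5, P))
Function('U')(j, J) = Add(5, J, j) (Function('U')(j, J) = Add(Add(j, J), Add(Mul(-4, Add(5, -3)), 13)) = Add(Add(J, j), Add(Mul(-4, 2), 13)) = Add(Add(J, j), Add(-8, 13)) = Add(Add(J, j), 5) = Add(5, J, j))
Add(Function('U')(-382, Add(Mul(6, 9), -12)), 300221) = Add(Add(5, Add(Mul(6, 9), -12), -382), 300221) = Add(Add(5, Add(54, -12), -382), 300221) = Add(Add(5, 42, -382), 300221) = Add(-335, 300221) = 299886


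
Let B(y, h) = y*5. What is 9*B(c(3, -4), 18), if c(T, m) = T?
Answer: 135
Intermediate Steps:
B(y, h) = 5*y
9*B(c(3, -4), 18) = 9*(5*3) = 9*15 = 135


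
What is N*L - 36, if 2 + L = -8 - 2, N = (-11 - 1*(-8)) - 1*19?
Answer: 228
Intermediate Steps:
N = -22 (N = (-11 + 8) - 19 = -3 - 19 = -22)
L = -12 (L = -2 + (-8 - 2) = -2 - 10 = -12)
N*L - 36 = -22*(-12) - 36 = 264 - 36 = 228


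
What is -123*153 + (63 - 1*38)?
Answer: -18794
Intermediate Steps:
-123*153 + (63 - 1*38) = -18819 + (63 - 38) = -18819 + 25 = -18794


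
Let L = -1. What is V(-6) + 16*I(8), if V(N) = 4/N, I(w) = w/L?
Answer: -386/3 ≈ -128.67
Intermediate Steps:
I(w) = -w (I(w) = w/(-1) = w*(-1) = -w)
V(-6) + 16*I(8) = 4/(-6) + 16*(-1*8) = 4*(-⅙) + 16*(-8) = -⅔ - 128 = -386/3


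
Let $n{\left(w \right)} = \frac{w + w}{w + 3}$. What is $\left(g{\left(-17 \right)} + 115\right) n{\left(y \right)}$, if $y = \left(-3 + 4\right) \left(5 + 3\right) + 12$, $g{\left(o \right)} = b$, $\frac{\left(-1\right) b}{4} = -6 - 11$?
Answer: $\frac{7320}{23} \approx 318.26$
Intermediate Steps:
$b = 68$ ($b = - 4 \left(-6 - 11\right) = \left(-4\right) \left(-17\right) = 68$)
$g{\left(o \right)} = 68$
$y = 20$ ($y = 1 \cdot 8 + 12 = 8 + 12 = 20$)
$n{\left(w \right)} = \frac{2 w}{3 + w}$
$\left(g{\left(-17 \right)} + 115\right) n{\left(y \right)} = \left(68 + 115\right) 2 \cdot 20 \frac{1}{3 + 20} = 183 \cdot 2 \cdot 20 \cdot \frac{1}{23} = 183 \cdot \frac{40}{23} = \frac{7320}{23}$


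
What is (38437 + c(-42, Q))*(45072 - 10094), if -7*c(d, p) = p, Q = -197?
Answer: 9418036368/7 ≈ 1.3454e+9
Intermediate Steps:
c(d, p) = -p/7
(38437 + c(-42, Q))*(45072 - 10094) = (38437 - ⅐*(-197))*(45072 - 10094) = (38437 + 197/7)*34978 = (269256/7)*34978 = 9418036368/7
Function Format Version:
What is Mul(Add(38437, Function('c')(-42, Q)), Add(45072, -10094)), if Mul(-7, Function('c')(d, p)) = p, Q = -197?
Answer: Rational(9418036368, 7) ≈ 1.3454e+9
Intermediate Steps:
Function('c')(d, p) = Mul(Rational(-1, 7), p)
Mul(Add(38437, Function('c')(-42, Q)), Add(45072, -10094)) = Mul(Add(38437, Mul(Rational(-1, 7), -197)), Add(45072, -10094)) = Mul(Add(38437, Rational(197, 7)), 34978) = Mul(Rational(269256, 7), 34978) = Rational(9418036368, 7)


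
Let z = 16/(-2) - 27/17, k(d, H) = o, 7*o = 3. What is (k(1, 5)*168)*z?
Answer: -11736/17 ≈ -690.35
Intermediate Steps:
o = 3/7 (o = (⅐)*3 = 3/7 ≈ 0.42857)
k(d, H) = 3/7
z = -163/17 (z = 16*(-½) - 27*1/17 = -8 - 27/17 = -163/17 ≈ -9.5882)
(k(1, 5)*168)*z = ((3/7)*168)*(-163/17) = 72*(-163/17) = -11736/17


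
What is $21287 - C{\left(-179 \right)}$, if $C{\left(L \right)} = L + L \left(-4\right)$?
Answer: $20750$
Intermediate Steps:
$C{\left(L \right)} = - 3 L$ ($C{\left(L \right)} = L - 4 L = - 3 L$)
$21287 - C{\left(-179 \right)} = 21287 - \left(-3\right) \left(-179\right) = 21287 - 537 = 20750$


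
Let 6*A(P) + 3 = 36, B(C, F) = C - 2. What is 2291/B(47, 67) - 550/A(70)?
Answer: -2209/45 ≈ -49.089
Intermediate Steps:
B(C, F) = -2 + C
A(P) = 11/2 (A(P) = -½ + (⅙)*36 = -½ + 6 = 11/2)
2291/B(47, 67) - 550/A(70) = 2291/(-2 + 47) - 550/11/2 = 2291/45 - 550*2/11 = 2291*(1/45) - 100 = 2291/45 - 100 = -2209/45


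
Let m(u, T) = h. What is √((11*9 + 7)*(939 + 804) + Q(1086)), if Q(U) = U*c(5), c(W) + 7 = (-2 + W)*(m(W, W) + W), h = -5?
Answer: 6*√4921 ≈ 420.90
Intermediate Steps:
m(u, T) = -5
c(W) = -7 + (-5 + W)*(-2 + W) (c(W) = -7 + (-2 + W)*(-5 + W) = -7 + (-5 + W)*(-2 + W))
Q(U) = -7*U (Q(U) = U*(3 + 5² - 7*5) = U*(3 + 25 - 35) = U*(-7) = -7*U)
√((11*9 + 7)*(939 + 804) + Q(1086)) = √((11*9 + 7)*(939 + 804) - 7*1086) = √((99 + 7)*1743 - 7602) = √(106*1743 - 7602) = √(184758 - 7602) = √177156 = 6*√4921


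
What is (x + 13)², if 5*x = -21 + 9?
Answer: 2809/25 ≈ 112.36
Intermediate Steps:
x = -12/5 (x = (-21 + 9)/5 = (⅕)*(-12) = -12/5 ≈ -2.4000)
(x + 13)² = (-12/5 + 13)² = (53/5)² = 2809/25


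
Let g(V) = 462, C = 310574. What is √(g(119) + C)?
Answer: 2*√77759 ≈ 557.71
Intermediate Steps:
√(g(119) + C) = √(462 + 310574) = √311036 = 2*√77759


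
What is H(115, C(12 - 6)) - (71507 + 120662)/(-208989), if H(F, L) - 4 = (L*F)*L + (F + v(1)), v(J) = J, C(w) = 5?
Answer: 626114224/208989 ≈ 2995.9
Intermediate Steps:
H(F, L) = 5 + F + F*L² (H(F, L) = 4 + ((L*F)*L + (F + 1)) = 4 + ((F*L)*L + (1 + F)) = 4 + (F*L² + (1 + F)) = 4 + (1 + F + F*L²) = 5 + F + F*L²)
H(115, C(12 - 6)) - (71507 + 120662)/(-208989) = (5 + 115 + 115*5²) - (71507 + 120662)/(-208989) = (5 + 115 + 115*25) - 192169*(-1)/208989 = (5 + 115 + 2875) - 1*(-192169/208989) = 2995 + 192169/208989 = 626114224/208989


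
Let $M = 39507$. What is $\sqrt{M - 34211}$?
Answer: $4 \sqrt{331} \approx 72.774$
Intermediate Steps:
$\sqrt{M - 34211} = \sqrt{39507 - 34211} = \sqrt{5296} = 4 \sqrt{331}$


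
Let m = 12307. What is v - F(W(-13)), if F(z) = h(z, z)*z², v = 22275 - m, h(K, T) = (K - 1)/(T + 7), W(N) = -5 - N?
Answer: 149072/15 ≈ 9938.1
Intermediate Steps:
h(K, T) = (-1 + K)/(7 + T)
v = 9968 (v = 22275 - 1*12307 = 22275 - 12307 = 9968)
F(z) = z²*(-1 + z)/(7 + z) (F(z) = ((-1 + z)/(7 + z))*z² = z²*(-1 + z)/(7 + z))
v - F(W(-13)) = 9968 - (-5 - 1*(-13))²*(-1 + (-5 - 1*(-13)))/(7 + (-5 - 1*(-13))) = 9968 - (-5 + 13)²*(-1 + (-5 + 13))/(7 + (-5 + 13)) = 9968 - 8²*(-1 + 8)/(7 + 8) = 9968 - 64*7/15 = 9968 - 1*448/15 = 9968 - 448/15 = 149072/15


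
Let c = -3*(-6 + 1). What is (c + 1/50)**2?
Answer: 564001/2500 ≈ 225.60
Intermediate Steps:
c = 15 (c = -3*(-5) = 15)
(c + 1/50)**2 = (15 + 1/50)**2 = (751/50)**2 = 564001/2500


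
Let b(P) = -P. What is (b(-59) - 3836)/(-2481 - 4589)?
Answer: 3777/7070 ≈ 0.53423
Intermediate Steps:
(b(-59) - 3836)/(-2481 - 4589) = (-1*(-59) - 3836)/(-2481 - 4589) = (59 - 3836)/(-7070) = -3777*(-1/7070) = 3777/7070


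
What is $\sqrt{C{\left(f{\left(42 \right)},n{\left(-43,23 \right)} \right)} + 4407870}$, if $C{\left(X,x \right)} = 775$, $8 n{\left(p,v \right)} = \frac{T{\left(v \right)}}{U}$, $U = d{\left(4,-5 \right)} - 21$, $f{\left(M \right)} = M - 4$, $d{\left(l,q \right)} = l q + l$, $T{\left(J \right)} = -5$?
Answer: $\sqrt{4408645} \approx 2099.7$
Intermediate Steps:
$d{\left(l,q \right)} = l + l q$
$f{\left(M \right)} = -4 + M$ ($f{\left(M \right)} = M - 4 = -4 + M$)
$U = -37$ ($U = 4 \left(1 - 5\right) - 21 = 4 \left(-4\right) - 21 = -16 - 21 = -37$)
$n{\left(p,v \right)} = \frac{5}{296}$ ($n{\left(p,v \right)} = \frac{\left(-5\right) \frac{1}{-37}}{8} = \frac{\left(-5\right) \left(- \frac{1}{37}\right)}{8} = \frac{1}{8} \cdot \frac{5}{37} = \frac{5}{296}$)
$\sqrt{C{\left(f{\left(42 \right)},n{\left(-43,23 \right)} \right)} + 4407870} = \sqrt{775 + 4407870} = \sqrt{4408645}$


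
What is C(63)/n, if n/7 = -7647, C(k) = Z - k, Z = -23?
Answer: 86/53529 ≈ 0.0016066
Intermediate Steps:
C(k) = -23 - k
n = -53529 (n = 7*(-7647) = -53529)
C(63)/n = (-23 - 1*63)/(-53529) = (-23 - 63)*(-1/53529) = -86*(-1/53529) = 86/53529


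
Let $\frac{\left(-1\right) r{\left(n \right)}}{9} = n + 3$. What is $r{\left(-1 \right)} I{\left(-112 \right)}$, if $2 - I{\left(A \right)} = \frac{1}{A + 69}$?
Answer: $- \frac{1566}{43} \approx -36.419$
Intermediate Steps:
$r{\left(n \right)} = -27 - 9 n$ ($r{\left(n \right)} = - 9 \left(n + 3\right) = - 9 \left(3 + n\right) = -27 - 9 n$)
$I{\left(A \right)} = 2 - \frac{1}{69 + A}$ ($I{\left(A \right)} = 2 - \frac{1}{A + 69} = 2 - \frac{1}{69 + A}$)
$r{\left(-1 \right)} I{\left(-112 \right)} = \left(-27 - -9\right) \frac{137 + 2 \left(-112\right)}{69 - 112} = \left(-27 + 9\right) \frac{137 - 224}{-43} = - 18 \left(\left(- \frac{1}{43}\right) \left(-87\right)\right) = \left(-18\right) \frac{87}{43} = - \frac{1566}{43}$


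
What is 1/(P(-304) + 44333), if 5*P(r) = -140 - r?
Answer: 5/221829 ≈ 2.2540e-5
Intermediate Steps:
P(r) = -28 - r/5 (P(r) = (-140 - r)/5 = -28 - r/5)
1/(P(-304) + 44333) = 1/((-28 - ⅕*(-304)) + 44333) = 1/((-28 + 304/5) + 44333) = 1/(164/5 + 44333) = 1/(221829/5) = 5/221829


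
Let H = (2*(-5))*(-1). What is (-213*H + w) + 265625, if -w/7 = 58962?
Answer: -149239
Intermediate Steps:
H = 10 (H = -10*(-1) = 10)
w = -412734 (w = -7*58962 = -412734)
(-213*H + w) + 265625 = (-213*10 - 412734) + 265625 = (-2130 - 412734) + 265625 = -414864 + 265625 = -149239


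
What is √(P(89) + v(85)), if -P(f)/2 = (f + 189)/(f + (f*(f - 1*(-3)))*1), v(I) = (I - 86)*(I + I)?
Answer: I*√11651085942/8277 ≈ 13.041*I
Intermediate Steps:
v(I) = 2*I*(-86 + I) (v(I) = (-86 + I)*(2*I) = 2*I*(-86 + I))
P(f) = -2*(189 + f)/(f + f*(3 + f)) (P(f) = -2*(f + 189)/(f + (f*(f - 1*(-3)))*1) = -2*(189 + f)/(f + (f*(f + 3))*1) = -2*(189 + f)/(f + (f*(3 + f))*1) = -2*(189 + f)/(f + f*(3 + f)))
√(P(89) + v(85)) = √(2*(-189 - 1*89)/(89*(4 + 89)) + 2*85*(-86 + 85)) = √(2*(1/89)*(-189 - 89)/93 + 2*85*(-1)) = √(2*(1/89)*(1/93)*(-278) - 170) = √(-556/8277 - 170) = √(-1407646/8277) = I*√11651085942/8277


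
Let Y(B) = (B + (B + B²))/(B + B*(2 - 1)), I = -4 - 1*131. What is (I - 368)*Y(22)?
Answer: -6036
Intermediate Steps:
I = -135 (I = -4 - 131 = -135)
Y(B) = (B² + 2*B)/(2*B) (Y(B) = (B² + 2*B)/(B + B*1) = (B² + 2*B)/(B + B) = (B² + 2*B)/((2*B)) = (B² + 2*B)*(1/(2*B)) = (B² + 2*B)/(2*B))
(I - 368)*Y(22) = (-135 - 368)*(1 + (½)*22) = -503*(1 + 11) = -503*12 = -6036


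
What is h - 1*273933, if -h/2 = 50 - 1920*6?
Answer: -250993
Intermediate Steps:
h = 22940 (h = -2*(50 - 1920*6) = -2*(50 - 120*96) = -2*(50 - 11520) = -2*(-11470) = 22940)
h - 1*273933 = 22940 - 1*273933 = 22940 - 273933 = -250993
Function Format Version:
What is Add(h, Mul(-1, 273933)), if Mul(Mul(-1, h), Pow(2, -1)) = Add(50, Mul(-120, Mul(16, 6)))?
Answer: -250993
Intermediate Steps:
h = 22940 (h = Mul(-2, Add(50, Mul(-120, Mul(16, 6)))) = Mul(-2, Add(50, Mul(-120, 96))) = Mul(-2, Add(50, -11520)) = Mul(-2, -11470) = 22940)
Add(h, Mul(-1, 273933)) = Add(22940, Mul(-1, 273933)) = Add(22940, -273933) = -250993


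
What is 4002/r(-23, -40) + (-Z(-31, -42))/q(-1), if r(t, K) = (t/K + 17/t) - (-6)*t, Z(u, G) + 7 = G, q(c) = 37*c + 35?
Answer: -13592119/254222 ≈ -53.466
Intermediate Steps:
q(c) = 35 + 37*c
Z(u, G) = -7 + G
r(t, K) = 6*t + 17/t + t/K (r(t, K) = (17/t + t/K) + 6*t = 6*t + 17/t + t/K)
4002/r(-23, -40) + (-Z(-31, -42))/q(-1) = 4002/(6*(-23) + 17/(-23) - 23/(-40)) + (-(-7 - 42))/(35 + 37*(-1)) = 4002/(-138 + 17*(-1/23) - 23*(-1/40)) + (-1*(-49))/(35 - 37) = 4002/(-138 - 17/23 + 23/40) + 49/(-2) = 4002/(-127111/920) + 49*(-½) = 4002*(-920/127111) - 49/2 = -3681840/127111 - 49/2 = -13592119/254222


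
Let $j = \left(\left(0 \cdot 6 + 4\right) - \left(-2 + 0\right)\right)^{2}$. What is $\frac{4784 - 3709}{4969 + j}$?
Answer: $\frac{215}{1001} \approx 0.21479$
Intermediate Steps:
$j = 36$ ($j = \left(\left(0 + 4\right) - -2\right)^{2} = \left(4 + 2\right)^{2} = 6^{2} = 36$)
$\frac{4784 - 3709}{4969 + j} = \frac{4784 - 3709}{4969 + 36} = \frac{1075}{5005} = 1075 \cdot \frac{1}{5005} = \frac{215}{1001}$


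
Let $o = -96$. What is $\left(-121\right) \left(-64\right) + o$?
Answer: $7648$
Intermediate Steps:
$\left(-121\right) \left(-64\right) + o = \left(-121\right) \left(-64\right) - 96 = 7744 - 96 = 7648$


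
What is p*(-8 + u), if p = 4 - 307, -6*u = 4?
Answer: 2626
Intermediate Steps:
u = -⅔ (u = -⅙*4 = -⅔ ≈ -0.66667)
p = -303
p*(-8 + u) = -303*(-8 - ⅔) = -303*(-26/3) = 2626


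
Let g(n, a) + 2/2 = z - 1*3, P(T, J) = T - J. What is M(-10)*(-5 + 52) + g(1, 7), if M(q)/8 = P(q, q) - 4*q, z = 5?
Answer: 15041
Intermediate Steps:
g(n, a) = 1 (g(n, a) = -1 + (5 - 1*3) = -1 + (5 - 3) = -1 + 2 = 1)
M(q) = -32*q (M(q) = 8*((q - q) - 4*q) = 8*(0 - 4*q) = 8*(-4*q) = -32*q)
M(-10)*(-5 + 52) + g(1, 7) = (-32*(-10))*(-5 + 52) + 1 = 320*47 + 1 = 15040 + 1 = 15041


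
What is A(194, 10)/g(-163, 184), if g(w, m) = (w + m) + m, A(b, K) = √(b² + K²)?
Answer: 2*√9434/205 ≈ 0.94760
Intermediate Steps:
A(b, K) = √(K² + b²)
g(w, m) = w + 2*m (g(w, m) = (m + w) + m = w + 2*m)
A(194, 10)/g(-163, 184) = √(10² + 194²)/(-163 + 2*184) = √(100 + 37636)/(-163 + 368) = √37736/205 = (2*√9434)*(1/205) = 2*√9434/205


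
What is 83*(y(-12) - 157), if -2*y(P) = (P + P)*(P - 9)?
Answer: -33947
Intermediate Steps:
y(P) = -P*(-9 + P) (y(P) = -(P + P)*(P - 9)/2 = -2*P*(-9 + P)/2 = -P*(-9 + P))
83*(y(-12) - 157) = 83*(-12*(9 - 1*(-12)) - 157) = 83*(-12*(9 + 12) - 157) = 83*(-12*21 - 157) = 83*(-252 - 157) = 83*(-409) = -33947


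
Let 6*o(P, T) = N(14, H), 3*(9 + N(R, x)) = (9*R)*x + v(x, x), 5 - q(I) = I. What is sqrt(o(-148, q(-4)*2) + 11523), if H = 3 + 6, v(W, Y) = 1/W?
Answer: sqrt(938345)/9 ≈ 107.63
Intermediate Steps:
q(I) = 5 - I
H = 9
N(R, x) = -9 + 1/(3*x) + 3*R*x (N(R, x) = -9 + ((9*R)*x + 1/x)/3 = -9 + (9*R*x + 1/x)/3 = -9 + (1/x + 9*R*x)/3 = -9 + (1/(3*x) + 3*R*x) = -9 + 1/(3*x) + 3*R*x)
o(P, T) = 4982/81 (o(P, T) = (-9 + (1/3)/9 + 3*14*9)/6 = (-9 + (1/3)*(1/9) + 378)/6 = (-9 + 1/27 + 378)/6 = (1/6)*(9964/27) = 4982/81)
sqrt(o(-148, q(-4)*2) + 11523) = sqrt(4982/81 + 11523) = sqrt(938345/81) = sqrt(938345)/9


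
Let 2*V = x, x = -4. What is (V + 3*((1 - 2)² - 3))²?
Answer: 64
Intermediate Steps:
V = -2 (V = (½)*(-4) = -2)
(V + 3*((1 - 2)² - 3))² = (-2 + 3*((1 - 2)² - 3))² = (-2 + 3*((-1)² - 3))² = (-2 + 3*(1 - 3))² = (-2 + 3*(-2))² = (-2 - 6)² = (-8)² = 64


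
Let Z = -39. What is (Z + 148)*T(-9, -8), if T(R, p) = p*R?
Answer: 7848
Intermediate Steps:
T(R, p) = R*p
(Z + 148)*T(-9, -8) = (-39 + 148)*(-9*(-8)) = 109*72 = 7848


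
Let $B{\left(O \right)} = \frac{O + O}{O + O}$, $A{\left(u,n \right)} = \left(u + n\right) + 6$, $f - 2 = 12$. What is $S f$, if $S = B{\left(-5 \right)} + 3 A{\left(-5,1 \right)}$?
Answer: $98$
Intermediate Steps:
$f = 14$ ($f = 2 + 12 = 14$)
$A{\left(u,n \right)} = 6 + n + u$ ($A{\left(u,n \right)} = \left(n + u\right) + 6 = 6 + n + u$)
$B{\left(O \right)} = 1$ ($B{\left(O \right)} = \frac{2 O}{2 O} = 2 O \frac{1}{2 O} = 1$)
$S = 7$ ($S = 1 + 3 \left(6 + 1 - 5\right) = 1 + 3 \cdot 2 = 1 + 6 = 7$)
$S f = 7 \cdot 14 = 98$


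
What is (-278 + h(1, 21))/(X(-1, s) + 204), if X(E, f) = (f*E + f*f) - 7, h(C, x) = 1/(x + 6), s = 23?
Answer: -395/999 ≈ -0.39540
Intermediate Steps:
h(C, x) = 1/(6 + x)
X(E, f) = -7 + f² + E*f (X(E, f) = (E*f + f²) - 7 = (f² + E*f) - 7 = -7 + f² + E*f)
(-278 + h(1, 21))/(X(-1, s) + 204) = (-278 + 1/(6 + 21))/((-7 + 23² - 1*23) + 204) = (-278 + 1/27)/((-7 + 529 - 23) + 204) = (-278 + 1/27)/(499 + 204) = -7505/27/703 = -7505/27*1/703 = -395/999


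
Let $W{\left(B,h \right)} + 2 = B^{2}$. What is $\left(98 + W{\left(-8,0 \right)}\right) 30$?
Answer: $4800$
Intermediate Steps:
$W{\left(B,h \right)} = -2 + B^{2}$
$\left(98 + W{\left(-8,0 \right)}\right) 30 = \left(98 - \left(2 - \left(-8\right)^{2}\right)\right) 30 = \left(98 + \left(-2 + 64\right)\right) 30 = \left(98 + 62\right) 30 = 160 \cdot 30 = 4800$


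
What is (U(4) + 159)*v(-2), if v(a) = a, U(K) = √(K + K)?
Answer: -318 - 4*√2 ≈ -323.66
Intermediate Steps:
U(K) = √2*√K (U(K) = √(2*K) = √2*√K)
(U(4) + 159)*v(-2) = (√2*√4 + 159)*(-2) = (√2*2 + 159)*(-2) = (2*√2 + 159)*(-2) = (159 + 2*√2)*(-2) = -318 - 4*√2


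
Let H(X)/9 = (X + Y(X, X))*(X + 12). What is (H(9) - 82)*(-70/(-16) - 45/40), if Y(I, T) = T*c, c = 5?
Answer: 32903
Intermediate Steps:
Y(I, T) = 5*T (Y(I, T) = T*5 = 5*T)
H(X) = 54*X*(12 + X) (H(X) = 9*((X + 5*X)*(X + 12)) = 9*((6*X)*(12 + X)) = 9*(6*X*(12 + X)) = 54*X*(12 + X))
(H(9) - 82)*(-70/(-16) - 45/40) = (54*9*(12 + 9) - 82)*(-70/(-16) - 45/40) = (54*9*21 - 82)*(-70*(-1/16) - 45*1/40) = (10206 - 82)*(35/8 - 9/8) = 10124*(13/4) = 32903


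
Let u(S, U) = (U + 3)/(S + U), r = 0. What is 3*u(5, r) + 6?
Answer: 39/5 ≈ 7.8000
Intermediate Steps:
u(S, U) = (3 + U)/(S + U)
3*u(5, r) + 6 = 3*((3 + 0)/(5 + 0)) + 6 = 3*(3/5) + 6 = 9/5 + 6 = 39/5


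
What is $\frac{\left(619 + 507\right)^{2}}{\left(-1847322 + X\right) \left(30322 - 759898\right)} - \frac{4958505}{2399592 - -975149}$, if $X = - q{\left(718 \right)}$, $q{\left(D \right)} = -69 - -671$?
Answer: $- \frac{1671264280465646251}{1137457297924235496} \approx -1.4693$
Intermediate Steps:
$q{\left(D \right)} = 602$ ($q{\left(D \right)} = -69 + 671 = 602$)
$X = -602$ ($X = \left(-1\right) 602 = -602$)
$\frac{\left(619 + 507\right)^{2}}{\left(-1847322 + X\right) \left(30322 - 759898\right)} - \frac{4958505}{2399592 - -975149} = \frac{\left(619 + 507\right)^{2}}{\left(-1847322 - 602\right) \left(30322 - 759898\right)} - \frac{4958505}{2399592 - -975149} = \frac{1126^{2}}{\left(-1847924\right) \left(-729576\right)} - \frac{4958505}{2399592 + 975149} = \frac{1267876}{1348201000224} - \frac{4958505}{3374741} = 1267876 \cdot \frac{1}{1348201000224} - \frac{4958505}{3374741} = \frac{316969}{337050250056} - \frac{4958505}{3374741} = - \frac{1671264280465646251}{1137457297924235496}$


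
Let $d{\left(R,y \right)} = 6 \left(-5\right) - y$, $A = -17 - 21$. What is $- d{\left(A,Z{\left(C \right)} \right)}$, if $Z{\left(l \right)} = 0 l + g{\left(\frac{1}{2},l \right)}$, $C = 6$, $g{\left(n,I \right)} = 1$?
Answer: $31$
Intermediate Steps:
$A = -38$
$Z{\left(l \right)} = 1$ ($Z{\left(l \right)} = 0 l + 1 = 0 + 1 = 1$)
$d{\left(R,y \right)} = -30 - y$
$- d{\left(A,Z{\left(C \right)} \right)} = - (-30 - 1) = \left(-1\right) \left(-31\right) = 31$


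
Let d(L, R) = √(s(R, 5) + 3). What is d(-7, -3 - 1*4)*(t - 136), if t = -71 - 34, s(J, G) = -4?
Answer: -241*I ≈ -241.0*I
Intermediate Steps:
t = -105
d(L, R) = I (d(L, R) = √(-4 + 3) = √(-1) = I)
d(-7, -3 - 1*4)*(t - 136) = I*(-105 - 136) = I*(-241) = -241*I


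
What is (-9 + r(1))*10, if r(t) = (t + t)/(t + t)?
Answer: -80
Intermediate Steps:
r(t) = 1 (r(t) = (2*t)/((2*t)) = (2*t)*(1/(2*t)) = 1)
(-9 + r(1))*10 = (-9 + 1)*10 = -8*10 = -80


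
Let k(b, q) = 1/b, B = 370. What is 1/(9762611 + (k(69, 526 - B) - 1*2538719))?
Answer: 69/498448549 ≈ 1.3843e-7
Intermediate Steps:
1/(9762611 + (k(69, 526 - B) - 1*2538719)) = 1/(9762611 + (1/69 - 1*2538719)) = 1/(9762611 + (1/69 - 2538719)) = 1/(9762611 - 175171610/69) = 1/(498448549/69) = 69/498448549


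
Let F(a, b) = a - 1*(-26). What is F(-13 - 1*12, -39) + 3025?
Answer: 3026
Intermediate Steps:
F(a, b) = 26 + a (F(a, b) = a + 26 = 26 + a)
F(-13 - 1*12, -39) + 3025 = (26 + (-13 - 1*12)) + 3025 = (26 + (-13 - 12)) + 3025 = (26 - 25) + 3025 = 1 + 3025 = 3026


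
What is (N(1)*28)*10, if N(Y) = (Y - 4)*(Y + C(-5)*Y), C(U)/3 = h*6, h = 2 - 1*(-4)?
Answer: -91560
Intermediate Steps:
h = 6 (h = 2 + 4 = 6)
C(U) = 108 (C(U) = 3*(6*6) = 3*36 = 108)
N(Y) = 109*Y*(-4 + Y) (N(Y) = (Y - 4)*(Y + 108*Y) = (-4 + Y)*(109*Y) = 109*Y*(-4 + Y))
(N(1)*28)*10 = ((109*1*(-4 + 1))*28)*10 = ((109*1*(-3))*28)*10 = -327*28*10 = -9156*10 = -91560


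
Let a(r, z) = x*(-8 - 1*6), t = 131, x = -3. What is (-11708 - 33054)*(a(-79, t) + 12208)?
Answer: -548334500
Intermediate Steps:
a(r, z) = 42 (a(r, z) = -3*(-8 - 1*6) = -3*(-8 - 6) = -3*(-14) = 42)
(-11708 - 33054)*(a(-79, t) + 12208) = (-11708 - 33054)*(42 + 12208) = -44762*12250 = -548334500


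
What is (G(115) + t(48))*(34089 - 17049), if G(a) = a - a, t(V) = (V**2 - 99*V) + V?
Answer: -40896000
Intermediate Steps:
t(V) = V**2 - 98*V
G(a) = 0
(G(115) + t(48))*(34089 - 17049) = (0 + 48*(-98 + 48))*(34089 - 17049) = (0 + 48*(-50))*17040 = (0 - 2400)*17040 = -2400*17040 = -40896000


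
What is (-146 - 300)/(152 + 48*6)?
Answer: -223/220 ≈ -1.0136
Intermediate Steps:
(-146 - 300)/(152 + 48*6) = -446/(152 + 288) = -446/440 = -446*1/440 = -223/220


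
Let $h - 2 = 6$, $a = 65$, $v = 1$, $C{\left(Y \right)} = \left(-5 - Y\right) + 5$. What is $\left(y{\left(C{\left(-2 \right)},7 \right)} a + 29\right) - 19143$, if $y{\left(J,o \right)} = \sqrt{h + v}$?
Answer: $-18919$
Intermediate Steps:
$C{\left(Y \right)} = - Y$
$h = 8$ ($h = 2 + 6 = 8$)
$y{\left(J,o \right)} = 3$ ($y{\left(J,o \right)} = \sqrt{8 + 1} = \sqrt{9} = 3$)
$\left(y{\left(C{\left(-2 \right)},7 \right)} a + 29\right) - 19143 = \left(3 \cdot 65 + 29\right) - 19143 = \left(195 + 29\right) - 19143 = 224 - 19143 = -18919$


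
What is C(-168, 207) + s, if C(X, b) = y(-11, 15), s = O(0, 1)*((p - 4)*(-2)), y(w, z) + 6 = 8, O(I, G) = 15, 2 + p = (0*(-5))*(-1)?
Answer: 182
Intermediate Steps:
p = -2 (p = -2 + (0*(-5))*(-1) = -2 + 0*(-1) = -2 + 0 = -2)
y(w, z) = 2 (y(w, z) = -6 + 8 = 2)
s = 180 (s = 15*((-2 - 4)*(-2)) = 15*(-6*(-2)) = 15*12 = 180)
C(X, b) = 2
C(-168, 207) + s = 2 + 180 = 182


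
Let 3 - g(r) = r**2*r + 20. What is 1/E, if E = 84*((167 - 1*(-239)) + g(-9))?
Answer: 1/93912 ≈ 1.0648e-5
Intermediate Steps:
g(r) = -17 - r**3 (g(r) = 3 - (r**2*r + 20) = 3 - (r**3 + 20) = 3 - (20 + r**3) = 3 + (-20 - r**3) = -17 - r**3)
E = 93912 (E = 84*((167 - 1*(-239)) + (-17 - 1*(-9)**3)) = 84*((167 + 239) + (-17 - 1*(-729))) = 84*(406 + (-17 + 729)) = 84*(406 + 712) = 84*1118 = 93912)
1/E = 1/93912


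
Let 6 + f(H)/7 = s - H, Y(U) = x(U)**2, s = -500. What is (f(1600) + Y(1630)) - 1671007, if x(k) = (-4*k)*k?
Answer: 112945880074251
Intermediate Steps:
x(k) = -4*k**2
Y(U) = 16*U**4 (Y(U) = (-4*U**2)**2 = 16*U**4)
f(H) = -3542 - 7*H (f(H) = -42 + 7*(-500 - H) = -42 + (-3500 - 7*H) = -3542 - 7*H)
(f(1600) + Y(1630)) - 1671007 = ((-3542 - 7*1600) + 16*1630**4) - 1671007 = ((-3542 - 11200) + 16*7059117610000) - 1671007 = (-14742 + 112945881760000) - 1671007 = 112945881745258 - 1671007 = 112945880074251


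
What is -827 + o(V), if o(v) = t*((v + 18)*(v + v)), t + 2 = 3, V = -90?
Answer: 12133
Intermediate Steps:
t = 1 (t = -2 + 3 = 1)
o(v) = 2*v*(18 + v) (o(v) = 1*((v + 18)*(v + v)) = 1*((18 + v)*(2*v)) = 1*(2*v*(18 + v)) = 2*v*(18 + v))
-827 + o(V) = -827 + 2*(-90)*(18 - 90) = -827 + 2*(-90)*(-72) = -827 + 12960 = 12133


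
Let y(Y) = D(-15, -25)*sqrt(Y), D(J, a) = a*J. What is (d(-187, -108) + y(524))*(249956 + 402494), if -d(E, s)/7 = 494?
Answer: -2256172100 + 489337500*sqrt(131) ≈ 3.3446e+9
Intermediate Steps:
d(E, s) = -3458 (d(E, s) = -7*494 = -3458)
D(J, a) = J*a
y(Y) = 375*sqrt(Y) (y(Y) = (-15*(-25))*sqrt(Y) = 375*sqrt(Y))
(d(-187, -108) + y(524))*(249956 + 402494) = (-3458 + 375*sqrt(524))*(249956 + 402494) = (-3458 + 375*(2*sqrt(131)))*652450 = (-3458 + 750*sqrt(131))*652450 = -2256172100 + 489337500*sqrt(131)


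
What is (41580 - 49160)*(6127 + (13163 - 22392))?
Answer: 23513160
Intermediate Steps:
(41580 - 49160)*(6127 + (13163 - 22392)) = -7580*(6127 - 9229) = -7580*(-3102) = 23513160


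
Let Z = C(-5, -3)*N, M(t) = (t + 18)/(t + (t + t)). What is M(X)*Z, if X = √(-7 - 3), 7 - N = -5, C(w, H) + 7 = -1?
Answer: -32 + 288*I*√10/5 ≈ -32.0 + 182.15*I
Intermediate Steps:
C(w, H) = -8 (C(w, H) = -7 - 1 = -8)
N = 12 (N = 7 - 1*(-5) = 7 + 5 = 12)
X = I*√10 (X = √(-10) = I*√10 ≈ 3.1623*I)
M(t) = (18 + t)/(3*t) (M(t) = (18 + t)/(t + 2*t) = (18 + t)/((3*t)) = (18 + t)*(1/(3*t)) = (18 + t)/(3*t))
Z = -96 (Z = -8*12 = -96)
M(X)*Z = ((18 + I*√10)/(3*((I*√10))))*(-96) = ((-I*√10/10)*(18 + I*√10)/3)*(-96) = -I*√10*(18 + I*√10)/30*(-96) = 16*I*√10*(18 + I*√10)/5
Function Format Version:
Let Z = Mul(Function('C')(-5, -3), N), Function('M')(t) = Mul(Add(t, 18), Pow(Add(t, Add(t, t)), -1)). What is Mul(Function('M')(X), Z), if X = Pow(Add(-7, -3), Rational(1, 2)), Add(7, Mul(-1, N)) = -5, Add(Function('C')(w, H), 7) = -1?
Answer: Add(-32, Mul(Rational(288, 5), I, Pow(10, Rational(1, 2)))) ≈ Add(-32.000, Mul(182.15, I))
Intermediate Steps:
Function('C')(w, H) = -8 (Function('C')(w, H) = Add(-7, -1) = -8)
N = 12 (N = Add(7, Mul(-1, -5)) = Add(7, 5) = 12)
X = Mul(I, Pow(10, Rational(1, 2))) (X = Pow(-10, Rational(1, 2)) = Mul(I, Pow(10, Rational(1, 2))) ≈ Mul(3.1623, I))
Function('M')(t) = Mul(Rational(1, 3), Pow(t, -1), Add(18, t)) (Function('M')(t) = Mul(Add(18, t), Pow(Add(t, Mul(2, t)), -1)) = Mul(Add(18, t), Pow(Mul(3, t), -1)) = Mul(Add(18, t), Mul(Rational(1, 3), Pow(t, -1))) = Mul(Rational(1, 3), Pow(t, -1), Add(18, t)))
Z = -96 (Z = Mul(-8, 12) = -96)
Mul(Function('M')(X), Z) = Mul(Mul(Rational(1, 3), Pow(Mul(I, Pow(10, Rational(1, 2))), -1), Add(18, Mul(I, Pow(10, Rational(1, 2))))), -96) = Mul(Mul(Rational(1, 3), Mul(Rational(-1, 10), I, Pow(10, Rational(1, 2))), Add(18, Mul(I, Pow(10, Rational(1, 2))))), -96) = Mul(Mul(Rational(-1, 30), I, Pow(10, Rational(1, 2)), Add(18, Mul(I, Pow(10, Rational(1, 2))))), -96) = Mul(Rational(16, 5), I, Pow(10, Rational(1, 2)), Add(18, Mul(I, Pow(10, Rational(1, 2)))))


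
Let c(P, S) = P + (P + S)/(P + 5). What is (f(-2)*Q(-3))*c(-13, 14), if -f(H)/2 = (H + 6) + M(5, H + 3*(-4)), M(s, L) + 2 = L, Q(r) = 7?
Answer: -2205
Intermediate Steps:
M(s, L) = -2 + L
f(H) = 16 - 4*H (f(H) = -2*((H + 6) + (-2 + (H + 3*(-4)))) = -2*((6 + H) + (-2 + (H - 12))) = -2*((6 + H) + (-2 + (-12 + H))) = -2*((6 + H) + (-14 + H)) = -2*(-8 + 2*H) = 16 - 4*H)
c(P, S) = P + (P + S)/(5 + P)
(f(-2)*Q(-3))*c(-13, 14) = ((16 - 4*(-2))*7)*((14 + (-13)² + 6*(-13))/(5 - 13)) = ((16 + 8)*7)*((14 + 169 - 78)/(-8)) = (24*7)*(-⅛*105) = 168*(-105/8) = -2205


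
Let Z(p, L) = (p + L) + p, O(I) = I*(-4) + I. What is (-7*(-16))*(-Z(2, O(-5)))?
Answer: -2128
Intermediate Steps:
O(I) = -3*I (O(I) = -4*I + I = -3*I)
Z(p, L) = L + 2*p (Z(p, L) = (L + p) + p = L + 2*p)
(-7*(-16))*(-Z(2, O(-5))) = (-7*(-16))*(-(-3*(-5) + 2*2)) = 112*(-(15 + 4)) = 112*(-1*19) = 112*(-19) = -2128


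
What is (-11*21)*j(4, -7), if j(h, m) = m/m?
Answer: -231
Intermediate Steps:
j(h, m) = 1
(-11*21)*j(4, -7) = -11*21*1 = -231*1 = -231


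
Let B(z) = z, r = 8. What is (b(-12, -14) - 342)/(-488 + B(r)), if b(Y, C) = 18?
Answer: 27/40 ≈ 0.67500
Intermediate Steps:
(b(-12, -14) - 342)/(-488 + B(r)) = (18 - 342)/(-488 + 8) = -324/(-480) = -324*(-1/480) = 27/40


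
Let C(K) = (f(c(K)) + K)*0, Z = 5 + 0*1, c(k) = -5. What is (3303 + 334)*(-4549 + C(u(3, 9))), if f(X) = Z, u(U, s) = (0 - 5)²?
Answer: -16544713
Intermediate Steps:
u(U, s) = 25 (u(U, s) = (-5)² = 25)
Z = 5 (Z = 5 + 0 = 5)
f(X) = 5
C(K) = 0 (C(K) = (5 + K)*0 = 0)
(3303 + 334)*(-4549 + C(u(3, 9))) = (3303 + 334)*(-4549 + 0) = 3637*(-4549) = -16544713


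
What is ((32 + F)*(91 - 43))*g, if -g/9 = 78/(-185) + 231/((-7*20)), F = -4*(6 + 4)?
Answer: -1324512/185 ≈ -7159.5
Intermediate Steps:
F = -40 (F = -4*10 = -40)
g = 13797/740 (g = -9*(78/(-185) + 231/((-7*20))) = -9*(78*(-1/185) + 231/(-140)) = -9*(-78/185 + 231*(-1/140)) = -9*(-78/185 - 33/20) = -9*(-1533/740) = 13797/740 ≈ 18.645)
((32 + F)*(91 - 43))*g = ((32 - 40)*(91 - 43))*(13797/740) = -8*48*(13797/740) = -384*13797/740 = -1324512/185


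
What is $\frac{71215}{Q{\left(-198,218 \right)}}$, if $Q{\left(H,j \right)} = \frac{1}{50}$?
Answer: $3560750$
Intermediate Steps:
$Q{\left(H,j \right)} = \frac{1}{50}$
$\frac{71215}{Q{\left(-198,218 \right)}} = 71215 \frac{1}{\frac{1}{50}} = 71215 \cdot 50 = 3560750$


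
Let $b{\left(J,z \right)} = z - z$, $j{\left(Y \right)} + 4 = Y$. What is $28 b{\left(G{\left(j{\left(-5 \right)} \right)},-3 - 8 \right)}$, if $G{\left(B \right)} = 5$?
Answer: $0$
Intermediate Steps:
$j{\left(Y \right)} = -4 + Y$
$b{\left(J,z \right)} = 0$
$28 b{\left(G{\left(j{\left(-5 \right)} \right)},-3 - 8 \right)} = 28 \cdot 0 = 0$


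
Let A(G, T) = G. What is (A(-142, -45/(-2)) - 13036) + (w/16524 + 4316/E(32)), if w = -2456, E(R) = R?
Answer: -431054107/33048 ≈ -13043.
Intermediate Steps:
(A(-142, -45/(-2)) - 13036) + (w/16524 + 4316/E(32)) = (-142 - 13036) + (-2456/16524 + 4316/32) = -13178 + (-2456*1/16524 + 4316*(1/32)) = -13178 + (-614/4131 + 1079/8) = -13178 + 4452437/33048 = -431054107/33048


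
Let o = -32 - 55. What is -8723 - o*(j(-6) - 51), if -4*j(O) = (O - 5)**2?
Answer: -63167/4 ≈ -15792.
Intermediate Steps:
o = -87
j(O) = -(-5 + O)**2/4 (j(O) = -(O - 5)**2/4 = -(-5 + O)**2/4)
-8723 - o*(j(-6) - 51) = -8723 - (-87)*(-(-5 - 6)**2/4 - 51) = -8723 - (-87)*(-1/4*(-11)**2 - 51) = -8723 - (-87)*(-1/4*121 - 51) = -8723 - (-87)*(-121/4 - 51) = -8723 - (-87)*(-325)/4 = -8723 - 1*28275/4 = -8723 - 28275/4 = -63167/4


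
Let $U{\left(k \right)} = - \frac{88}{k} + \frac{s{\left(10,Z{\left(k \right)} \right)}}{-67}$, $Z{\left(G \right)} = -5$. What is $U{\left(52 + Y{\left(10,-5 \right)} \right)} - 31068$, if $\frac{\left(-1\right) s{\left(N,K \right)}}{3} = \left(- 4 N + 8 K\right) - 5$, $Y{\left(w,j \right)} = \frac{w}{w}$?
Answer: $- \frac{110341879}{3551} \approx -31073.0$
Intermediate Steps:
$Y{\left(w,j \right)} = 1$
$s{\left(N,K \right)} = 15 - 24 K + 12 N$ ($s{\left(N,K \right)} = - 3 \left(\left(- 4 N + 8 K\right) - 5\right) = - 3 \left(-5 - 4 N + 8 K\right) = 15 - 24 K + 12 N$)
$U{\left(k \right)} = - \frac{255}{67} - \frac{88}{k}$ ($U{\left(k \right)} = - \frac{88}{k} + \frac{15 - -120 + 12 \cdot 10}{-67} = - \frac{88}{k} + \left(15 + 120 + 120\right) \left(- \frac{1}{67}\right) = - \frac{88}{k} + 255 \left(- \frac{1}{67}\right) = - \frac{88}{k} - \frac{255}{67} = - \frac{255}{67} - \frac{88}{k}$)
$U{\left(52 + Y{\left(10,-5 \right)} \right)} - 31068 = \left(- \frac{255}{67} - \frac{88}{52 + 1}\right) - 31068 = \left(- \frac{255}{67} - \frac{88}{53}\right) - 31068 = - \frac{19411}{3551} - 31068 = - \frac{110341879}{3551}$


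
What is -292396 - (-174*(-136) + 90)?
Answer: -316150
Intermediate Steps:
-292396 - (-174*(-136) + 90) = -292396 - (23664 + 90) = -292396 - 1*23754 = -292396 - 23754 = -316150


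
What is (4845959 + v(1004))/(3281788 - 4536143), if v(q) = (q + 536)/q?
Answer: -1216336094/314843105 ≈ -3.8633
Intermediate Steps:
v(q) = (536 + q)/q
(4845959 + v(1004))/(3281788 - 4536143) = (4845959 + (536 + 1004)/1004)/(3281788 - 4536143) = (4845959 + (1/1004)*1540)/(-1254355) = (4845959 + 385/251)*(-1/1254355) = (1216336094/251)*(-1/1254355) = -1216336094/314843105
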